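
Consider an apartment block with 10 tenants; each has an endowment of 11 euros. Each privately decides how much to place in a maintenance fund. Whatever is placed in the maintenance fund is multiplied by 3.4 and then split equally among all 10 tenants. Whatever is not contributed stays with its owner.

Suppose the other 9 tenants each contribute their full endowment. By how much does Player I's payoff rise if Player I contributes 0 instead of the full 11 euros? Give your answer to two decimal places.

7.26 euros

Switching from a contribution of 11 to 0 lets Player I keep an extra 11 euros, but lowers the maintenance fund by 11, which costs Player I their own share of that drop: 3.4/10 × 11 = 3.74.
Net gain = 11 − 3.74 = 7.26. The private return per contributed unit (0.3400) is below 1, so free-riding is indeed the best response regardless of what the others do.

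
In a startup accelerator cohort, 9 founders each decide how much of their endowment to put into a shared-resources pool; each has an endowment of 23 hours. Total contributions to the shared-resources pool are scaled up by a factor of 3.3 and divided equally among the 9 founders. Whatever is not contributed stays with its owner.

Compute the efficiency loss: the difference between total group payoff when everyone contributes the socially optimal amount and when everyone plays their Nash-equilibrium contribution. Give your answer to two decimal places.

Each contributed unit returns 3.3/9 = 0.3667 to its contributor — below 1 — so contributing 0 is dominant for every player. At the Nash equilibrium everyone keeps their 23, and the group total is 9 × 23 = 207.
Each contributed unit returns 3.300 to the group as a whole (0.3667 to each of 9 players), which exceeds 1, so the social optimum is full contribution: group total = 3.300 × 207 = 683.10.
Efficiency loss = 683.10 − 207 = 476.10.

476.10 hours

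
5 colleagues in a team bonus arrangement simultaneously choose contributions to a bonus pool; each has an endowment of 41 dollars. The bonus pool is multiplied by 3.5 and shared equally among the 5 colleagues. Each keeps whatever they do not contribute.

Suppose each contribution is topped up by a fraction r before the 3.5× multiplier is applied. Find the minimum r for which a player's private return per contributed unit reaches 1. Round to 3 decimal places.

With matching at rate r, one contributed unit becomes (1 + r) in the bonus pool and returns 3.5 × (1 + r) / 5 to the contributor.
Setting this equal to 1: 1 + r = 5/3.5 = 1.4286.
So the minimum matching rate is r = 1.4286 − 1 = 0.429.

0.429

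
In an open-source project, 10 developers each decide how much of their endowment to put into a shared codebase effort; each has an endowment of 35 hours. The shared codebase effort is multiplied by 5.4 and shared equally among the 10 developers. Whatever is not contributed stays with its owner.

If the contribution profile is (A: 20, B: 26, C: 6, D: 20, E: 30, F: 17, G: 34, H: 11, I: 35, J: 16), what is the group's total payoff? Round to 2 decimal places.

Total contributed: 20 + 26 + 6 + 20 + 30 + 17 + 34 + 11 + 35 + 16 = 215; total kept: 10 × 35 − 215 = 135.
The shared codebase effort pays out 5.4 × 215 = 1161.00 in aggregate.
Group total = 135 + 1161.00 = 1296.00.

1296.00 hours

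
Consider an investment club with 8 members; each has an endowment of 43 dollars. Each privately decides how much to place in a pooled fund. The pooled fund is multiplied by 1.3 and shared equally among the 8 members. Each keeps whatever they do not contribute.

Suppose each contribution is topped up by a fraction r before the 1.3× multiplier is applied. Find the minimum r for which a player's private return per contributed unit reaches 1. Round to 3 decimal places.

With matching at rate r, one contributed unit becomes (1 + r) in the pooled fund and returns 1.3 × (1 + r) / 8 to the contributor.
Setting this equal to 1: 1 + r = 8/1.3 = 6.1538.
So the minimum matching rate is r = 6.1538 − 1 = 5.154.

5.154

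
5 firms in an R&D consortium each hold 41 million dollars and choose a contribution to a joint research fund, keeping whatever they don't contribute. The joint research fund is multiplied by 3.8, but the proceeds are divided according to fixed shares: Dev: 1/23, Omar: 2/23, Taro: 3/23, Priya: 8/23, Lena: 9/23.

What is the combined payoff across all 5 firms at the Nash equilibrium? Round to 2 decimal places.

For player j, contributing a unit is worthwhile iff 3.8 × (j's share) ≥ 1, i.e. iff j's share is at least 0.2632.
Priya and Lena are above the threshold, contributing 41 each; the remaining 3 contribute 0. Total contributed: 82.
The joint research fund pays out 3.8 × 82 = 311.60 in total (split across the unequal shares, but the aggregate is all that matters for the group sum).
The 3 free-riders keep 41 each, adding 123. Group total = 123 + 311.60 = 434.60.

434.60 million dollars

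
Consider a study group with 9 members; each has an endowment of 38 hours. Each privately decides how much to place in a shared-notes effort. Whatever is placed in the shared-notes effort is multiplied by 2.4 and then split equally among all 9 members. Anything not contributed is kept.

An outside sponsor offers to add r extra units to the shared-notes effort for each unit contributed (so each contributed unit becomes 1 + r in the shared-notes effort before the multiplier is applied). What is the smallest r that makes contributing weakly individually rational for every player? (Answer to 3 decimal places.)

With matching at rate r, one contributed unit becomes (1 + r) in the shared-notes effort and returns 2.4 × (1 + r) / 9 to the contributor.
Setting this equal to 1: 1 + r = 9/2.4 = 3.7500.
So the minimum matching rate is r = 3.7500 − 1 = 2.750.

2.750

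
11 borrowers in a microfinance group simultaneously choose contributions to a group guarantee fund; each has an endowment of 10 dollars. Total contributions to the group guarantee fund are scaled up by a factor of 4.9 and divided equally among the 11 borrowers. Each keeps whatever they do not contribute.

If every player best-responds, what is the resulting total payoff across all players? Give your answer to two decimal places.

110.00 dollars

Each contributed unit returns 4.9/11 = 0.4455 to its contributor — below 1 — so contributing 0 is dominant for every player. At the Nash equilibrium everyone keeps their 10, and the group total is 11 × 10 = 110.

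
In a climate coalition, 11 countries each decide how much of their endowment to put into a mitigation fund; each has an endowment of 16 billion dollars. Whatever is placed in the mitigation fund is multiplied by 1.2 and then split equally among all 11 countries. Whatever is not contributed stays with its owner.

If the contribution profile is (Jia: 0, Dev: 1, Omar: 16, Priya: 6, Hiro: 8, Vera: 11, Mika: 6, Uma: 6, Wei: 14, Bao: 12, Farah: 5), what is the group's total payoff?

Total contributed: 0 + 1 + 16 + 6 + 8 + 11 + 6 + 6 + 14 + 12 + 5 = 85; total kept: 11 × 16 − 85 = 91.
The mitigation fund pays out 1.2 × 85 = 102.00 in aggregate.
Group total = 91 + 102.00 = 193.00.

193.00 billion dollars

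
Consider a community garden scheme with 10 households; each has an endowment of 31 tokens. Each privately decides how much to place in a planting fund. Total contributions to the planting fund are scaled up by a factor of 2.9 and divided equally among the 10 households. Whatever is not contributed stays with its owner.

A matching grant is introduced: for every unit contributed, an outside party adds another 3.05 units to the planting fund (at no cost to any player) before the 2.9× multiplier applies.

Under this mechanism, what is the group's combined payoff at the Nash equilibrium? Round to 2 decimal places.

Under the mechanism each unit contributed yields 2.9 × 4.05 / 10 = 1.1745 back to its contributor per unit of net cost, which exceeds 1, making full contribution the dominant choice for everyone.
At the Nash equilibrium everyone contributes 31. Group total payoff = 2.9 × 4.05 × 310 = 3640.95.

3640.95 tokens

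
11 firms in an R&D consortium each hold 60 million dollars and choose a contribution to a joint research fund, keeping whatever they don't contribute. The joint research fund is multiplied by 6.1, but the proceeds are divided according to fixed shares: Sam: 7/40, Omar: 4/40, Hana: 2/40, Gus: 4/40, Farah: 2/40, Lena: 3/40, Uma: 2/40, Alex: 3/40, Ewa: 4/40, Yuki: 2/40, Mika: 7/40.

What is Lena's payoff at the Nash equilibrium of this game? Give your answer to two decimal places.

For player j, contributing a unit is worthwhile iff 6.1 × (j's share) ≥ 1, i.e. iff j's share is at least 0.1639.
Sam and Mika are above the threshold, contributing 60 each; the remaining 9 contribute 0. Total contributed: 120.
Lena keeps 60 and receives 6.1 × 120 × 3/40 = 54.90 from the joint research fund, for a payoff of 114.90.

114.90 million dollars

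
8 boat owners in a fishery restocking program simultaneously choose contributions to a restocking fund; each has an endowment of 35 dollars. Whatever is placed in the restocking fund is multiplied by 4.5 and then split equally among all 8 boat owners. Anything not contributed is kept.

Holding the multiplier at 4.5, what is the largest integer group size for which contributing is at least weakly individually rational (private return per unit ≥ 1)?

4

Private return per unit is 4.5/(group size), which is ≥ 1 whenever the group size is ≤ 4.5.
The largest such integer is 4.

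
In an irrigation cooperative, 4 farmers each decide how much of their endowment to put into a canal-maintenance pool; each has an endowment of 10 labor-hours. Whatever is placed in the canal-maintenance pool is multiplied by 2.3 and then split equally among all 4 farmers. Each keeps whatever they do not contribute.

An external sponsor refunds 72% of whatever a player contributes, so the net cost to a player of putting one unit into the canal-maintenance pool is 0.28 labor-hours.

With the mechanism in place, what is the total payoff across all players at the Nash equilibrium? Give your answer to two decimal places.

120.80 labor-hours

The effective private return per unit is now (2.3/4) / 0.28 = 2.0536 > 1, so every player's dominant strategy flips to full contribution.
So the Nash equilibrium is full contribution by all 4; the group earns 4 × (10 × 0.72 + 2.3 × 10) = 120.80.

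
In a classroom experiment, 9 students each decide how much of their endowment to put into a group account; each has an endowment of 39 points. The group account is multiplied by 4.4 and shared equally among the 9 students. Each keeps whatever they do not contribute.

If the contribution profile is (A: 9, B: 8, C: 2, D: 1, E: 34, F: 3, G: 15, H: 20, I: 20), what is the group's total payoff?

Total contributed: 9 + 8 + 2 + 1 + 34 + 3 + 15 + 20 + 20 = 112; total kept: 9 × 39 − 112 = 239.
The group account pays out 4.4 × 112 = 492.80 in aggregate.
Group total = 239 + 492.80 = 731.80.

731.80 points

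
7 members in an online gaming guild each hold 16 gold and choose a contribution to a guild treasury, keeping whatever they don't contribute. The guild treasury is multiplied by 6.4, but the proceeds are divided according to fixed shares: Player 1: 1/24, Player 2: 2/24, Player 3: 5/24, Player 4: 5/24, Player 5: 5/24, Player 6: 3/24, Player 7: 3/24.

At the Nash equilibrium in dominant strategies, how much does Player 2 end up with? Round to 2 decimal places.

41.60 gold

Each unit j contributes comes back to j as 6.4 × (j's share), so j prefers to contribute only if that share exceeds 1/6.4 = 0.1563; otherwise keeping the unit dominates.
Player 3, Player 4 and Player 5 clear that bar, contributing 16 each; the remaining 4 contribute 0. Total contributed: 48.
Player 2 keeps 16 and receives 6.4 × 48 × 2/24 = 25.60 from the guild treasury, for a payoff of 41.60.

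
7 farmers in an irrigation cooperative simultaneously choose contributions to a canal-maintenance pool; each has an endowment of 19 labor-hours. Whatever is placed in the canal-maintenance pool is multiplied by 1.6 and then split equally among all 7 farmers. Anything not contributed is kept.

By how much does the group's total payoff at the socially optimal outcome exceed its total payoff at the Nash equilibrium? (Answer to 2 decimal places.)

79.80 labor-hours

Each contributed unit returns 1.6/7 = 0.2286 to its contributor — below 1 — so contributing 0 is dominant for every player. At the Nash equilibrium everyone keeps their 19, and the group total is 7 × 19 = 133.
Each contributed unit returns 1.600 to the group as a whole (0.2286 to each of 7 players), which exceeds 1, so the social optimum is full contribution: group total = 1.600 × 133 = 212.80.
Efficiency loss = 212.80 − 133 = 79.80.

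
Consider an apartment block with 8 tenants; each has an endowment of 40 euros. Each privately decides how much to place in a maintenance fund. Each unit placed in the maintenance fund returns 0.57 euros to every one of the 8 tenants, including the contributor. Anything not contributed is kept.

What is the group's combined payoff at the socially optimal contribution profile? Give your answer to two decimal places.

Each contributed unit returns 4.560 to the group as a whole (0.57 to each of 8 players), which exceeds 1, so the social optimum is full contribution: group total = 4.560 × 320 = 1459.20.

1459.20 euros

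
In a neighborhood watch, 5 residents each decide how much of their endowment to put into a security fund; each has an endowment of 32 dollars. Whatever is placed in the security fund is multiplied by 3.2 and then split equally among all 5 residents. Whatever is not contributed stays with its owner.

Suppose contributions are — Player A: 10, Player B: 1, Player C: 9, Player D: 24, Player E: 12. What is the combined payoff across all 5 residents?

283.20 dollars

Total contributed: 10 + 1 + 9 + 24 + 12 = 56; total kept: 5 × 32 − 56 = 104.
The security fund pays out 3.2 × 56 = 179.20 in aggregate.
Group total = 104 + 179.20 = 283.20.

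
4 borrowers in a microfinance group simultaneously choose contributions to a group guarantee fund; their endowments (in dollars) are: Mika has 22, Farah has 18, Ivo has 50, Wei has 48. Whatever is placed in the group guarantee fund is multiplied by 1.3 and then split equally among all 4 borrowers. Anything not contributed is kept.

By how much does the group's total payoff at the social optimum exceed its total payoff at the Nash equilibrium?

The private return per contributed unit is 1.3/4 = 0.3250 < 1 for every player regardless of endowment, so the Nash equilibrium is zero contribution and the group total is Σ E_j = 22 + 18 + 50 + 48 = 138.
Each contributed unit returns 1.300 to the group, so the social optimum is full contribution by everyone: group total = 1.300 × 138 = 179.40.
Efficiency loss = (1.300 − 1) × 138 = 41.40.

41.40 dollars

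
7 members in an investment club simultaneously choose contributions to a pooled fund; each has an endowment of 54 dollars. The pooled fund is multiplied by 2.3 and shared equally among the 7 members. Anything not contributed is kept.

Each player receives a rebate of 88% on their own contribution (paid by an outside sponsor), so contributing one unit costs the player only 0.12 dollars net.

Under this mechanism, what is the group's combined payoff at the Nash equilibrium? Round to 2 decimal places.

1202.04 dollars

The effective private return per unit is now (2.3/7) / 0.12 = 2.7381 > 1, so every player's dominant strategy flips to full contribution.
At the Nash equilibrium everyone contributes 54. Group total payoff = 7 × (54 × 0.88 + 2.3 × 54) = 1202.04.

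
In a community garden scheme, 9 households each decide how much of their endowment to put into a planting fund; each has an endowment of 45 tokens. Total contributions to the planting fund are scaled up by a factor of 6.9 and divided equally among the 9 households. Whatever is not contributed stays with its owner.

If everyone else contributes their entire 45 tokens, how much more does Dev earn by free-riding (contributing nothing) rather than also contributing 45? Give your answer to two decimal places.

10.50 tokens

Switching from a contribution of 45 to 0 lets Dev keep an extra 45 tokens, but lowers the planting fund by 45, which costs Dev their own share of that drop: 6.9/9 × 45 = 34.50.
Net gain = 45 − 34.50 = 10.50. The private return per contributed unit (0.7667) is below 1, so free-riding is indeed the best response regardless of what the others do.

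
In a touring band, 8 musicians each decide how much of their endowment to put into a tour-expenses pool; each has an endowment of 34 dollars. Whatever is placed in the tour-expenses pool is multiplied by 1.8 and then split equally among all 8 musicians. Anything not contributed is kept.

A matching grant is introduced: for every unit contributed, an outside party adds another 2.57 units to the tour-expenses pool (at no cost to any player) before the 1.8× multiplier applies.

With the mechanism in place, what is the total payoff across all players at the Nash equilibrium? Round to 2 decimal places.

272.00 dollars

The effective private return is 1.8 × 3.57 / 8 = 0.8033, which is still under 1, so the mechanism doesn't change anyone's dominant strategy: zero contribution.
At the Nash equilibrium no one contributes; group total payoff = 8 × 34 = 272.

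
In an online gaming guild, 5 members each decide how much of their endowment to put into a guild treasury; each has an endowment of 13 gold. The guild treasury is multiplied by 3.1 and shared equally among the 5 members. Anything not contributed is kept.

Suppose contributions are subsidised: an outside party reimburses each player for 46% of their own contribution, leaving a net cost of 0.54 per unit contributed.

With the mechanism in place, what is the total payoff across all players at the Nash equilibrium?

Under the mechanism each unit contributed yields (3.1/5) / 0.54 = 1.1481 back to its contributor per unit of net cost, which exceeds 1, making full contribution the dominant choice for everyone.
So the Nash equilibrium is full contribution by all 5; the group earns 5 × (13 × 0.46 + 3.1 × 13) = 231.40.

231.40 gold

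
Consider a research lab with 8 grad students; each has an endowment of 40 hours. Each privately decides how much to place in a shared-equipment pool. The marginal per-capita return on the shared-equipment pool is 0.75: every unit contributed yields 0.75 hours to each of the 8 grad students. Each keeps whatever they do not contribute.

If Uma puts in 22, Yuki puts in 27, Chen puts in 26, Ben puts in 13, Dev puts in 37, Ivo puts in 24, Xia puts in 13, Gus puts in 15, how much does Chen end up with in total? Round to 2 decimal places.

Total contributed: 22 + 27 + 26 + 13 + 37 + 24 + 13 + 15 = 177.
Each receives 0.75 × 177 = 132.75 from the shared-equipment pool.
Chen keeps 40 − 26 = 14, so Chen's payoff is 14 + 132.75 = 146.75.

146.75 hours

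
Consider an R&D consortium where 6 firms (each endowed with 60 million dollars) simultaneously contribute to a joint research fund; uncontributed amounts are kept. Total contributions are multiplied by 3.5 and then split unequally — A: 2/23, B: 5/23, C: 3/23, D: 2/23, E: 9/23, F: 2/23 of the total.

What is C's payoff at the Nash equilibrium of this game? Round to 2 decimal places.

87.39 million dollars

A player with share s gets back 3.5·s per unit contributed, so full contribution is dominant for anyone with s > 1/3.5 = 0.2857 and zero contribution is dominant for anyone below.
The only share above 0.2857 is E's 9/23, contributing 60; the remaining 5 contribute 0. Total contributed: 60.
C keeps 60 and receives 3.5 × 60 × 3/23 = 27.39 from the joint research fund, for a payoff of 87.39.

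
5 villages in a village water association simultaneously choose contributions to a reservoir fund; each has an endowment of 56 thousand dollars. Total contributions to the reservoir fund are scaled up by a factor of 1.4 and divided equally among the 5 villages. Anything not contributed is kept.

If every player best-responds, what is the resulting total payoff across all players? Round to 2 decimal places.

Each contributed unit returns 1.4/5 = 0.2800 to its contributor — below 1 — so contributing 0 is dominant for every player. At the Nash equilibrium everyone keeps their 56, and the group total is 5 × 56 = 280.

280.00 thousand dollars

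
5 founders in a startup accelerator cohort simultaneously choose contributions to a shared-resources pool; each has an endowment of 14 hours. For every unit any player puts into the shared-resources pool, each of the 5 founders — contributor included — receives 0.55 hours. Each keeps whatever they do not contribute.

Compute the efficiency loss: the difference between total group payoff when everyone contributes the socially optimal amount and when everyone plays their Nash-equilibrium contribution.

122.50 hours

The private return per contributed unit is 0.55 < 1, so contributing 0 is dominant for every player. At the Nash equilibrium everyone keeps their 14, and the group total is 5 × 14 = 70.
Each contributed unit returns 2.750 to the group as a whole (0.55 to each of 5 players), which exceeds 1, so the social optimum is full contribution: group total = 2.750 × 70 = 192.50.
Efficiency loss = 192.50 − 70 = 122.50.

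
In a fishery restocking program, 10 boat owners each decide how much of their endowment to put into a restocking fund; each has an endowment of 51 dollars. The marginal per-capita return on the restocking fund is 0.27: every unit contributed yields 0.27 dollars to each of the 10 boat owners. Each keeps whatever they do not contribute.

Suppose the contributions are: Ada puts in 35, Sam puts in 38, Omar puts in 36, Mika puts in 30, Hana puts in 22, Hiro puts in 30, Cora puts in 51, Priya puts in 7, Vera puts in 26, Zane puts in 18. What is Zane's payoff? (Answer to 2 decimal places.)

Total contributed: 35 + 38 + 36 + 30 + 22 + 30 + 51 + 7 + 26 + 18 = 293.
Each receives 0.27 × 293 = 79.11 from the restocking fund.
Zane keeps 51 − 18 = 33, so Zane's payoff is 33 + 79.11 = 112.11.

112.11 dollars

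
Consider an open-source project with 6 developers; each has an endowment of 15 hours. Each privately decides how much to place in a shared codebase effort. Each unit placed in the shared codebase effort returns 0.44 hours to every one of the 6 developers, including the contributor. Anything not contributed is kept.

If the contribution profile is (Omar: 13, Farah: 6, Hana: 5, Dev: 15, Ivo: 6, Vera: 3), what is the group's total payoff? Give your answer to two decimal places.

168.72 hours

Total contributed: 13 + 6 + 5 + 15 + 6 + 3 = 48; total kept: 6 × 15 − 48 = 42.
The shared codebase effort pays out 0.44 × 6 × 48 = 126.72 in aggregate.
Group total = 42 + 126.72 = 168.72.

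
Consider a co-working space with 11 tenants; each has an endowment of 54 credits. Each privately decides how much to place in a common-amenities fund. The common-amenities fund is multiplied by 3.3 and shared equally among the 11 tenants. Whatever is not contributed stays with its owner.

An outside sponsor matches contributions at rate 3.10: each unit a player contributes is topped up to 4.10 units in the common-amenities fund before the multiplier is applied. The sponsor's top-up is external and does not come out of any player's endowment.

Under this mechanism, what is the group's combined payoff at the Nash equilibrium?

8036.82 credits

Under the mechanism each unit contributed yields 3.3 × 4.10 / 11 = 1.2300 back to its contributor per unit of net cost, which exceeds 1, making full contribution the dominant choice for everyone.
So the Nash equilibrium is full contribution by all 11; the group earns 3.3 × 4.10 × 594 = 8036.82.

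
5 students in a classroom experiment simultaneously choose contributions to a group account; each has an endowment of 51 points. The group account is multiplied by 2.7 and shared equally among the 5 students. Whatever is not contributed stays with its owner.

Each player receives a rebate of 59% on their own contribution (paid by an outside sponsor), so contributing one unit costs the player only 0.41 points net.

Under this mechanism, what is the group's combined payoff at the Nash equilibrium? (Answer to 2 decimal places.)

The effective private return per unit is now (2.7/5) / 0.41 = 1.3171 > 1, so every player's dominant strategy flips to full contribution.
At the Nash equilibrium everyone contributes 51. Group total payoff = 5 × (51 × 0.59 + 2.7 × 51) = 838.95.

838.95 points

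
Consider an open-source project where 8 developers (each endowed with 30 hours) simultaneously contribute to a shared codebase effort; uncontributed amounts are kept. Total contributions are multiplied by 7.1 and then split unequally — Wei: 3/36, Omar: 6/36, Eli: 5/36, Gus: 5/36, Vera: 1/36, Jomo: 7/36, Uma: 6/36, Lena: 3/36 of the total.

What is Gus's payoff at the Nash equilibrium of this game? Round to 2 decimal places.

118.75 hours

Each unit j contributes comes back to j as 7.1 × (j's share), so j prefers to contribute only if that share exceeds 1/7.1 = 0.1408; otherwise keeping the unit dominates.
Omar, Jomo and Uma clear that bar, contributing 30 each; the remaining 5 contribute 0. Total contributed: 90.
Gus keeps 30 and receives 7.1 × 90 × 5/36 = 88.75 from the shared codebase effort, for a payoff of 118.75.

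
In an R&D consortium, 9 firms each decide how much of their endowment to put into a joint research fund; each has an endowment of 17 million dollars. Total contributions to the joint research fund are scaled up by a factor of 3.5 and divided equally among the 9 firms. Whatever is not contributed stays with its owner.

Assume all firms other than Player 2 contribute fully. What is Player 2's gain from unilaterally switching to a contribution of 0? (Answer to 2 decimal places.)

Switching from a contribution of 17 to 0 lets Player 2 keep an extra 17 million dollars, but lowers the joint research fund by 17, which costs Player 2 their own share of that drop: 3.5/9 × 17 = 6.61.
Net gain = 17 − 6.61 = 10.39. The private return per contributed unit (0.3889) is below 1, so free-riding is indeed the best response regardless of what the others do.

10.39 million dollars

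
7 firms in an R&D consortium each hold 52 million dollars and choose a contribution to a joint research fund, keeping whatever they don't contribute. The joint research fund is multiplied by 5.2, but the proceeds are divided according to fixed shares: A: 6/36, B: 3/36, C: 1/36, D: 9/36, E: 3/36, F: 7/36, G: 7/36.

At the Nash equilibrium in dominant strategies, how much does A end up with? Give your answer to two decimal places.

For player j, contributing a unit is worthwhile iff 5.2 × (j's share) ≥ 1, i.e. iff j's share is at least 0.1923.
The shares above 0.1923 belong to D, F and G, contributing 52 each; the remaining 4 contribute 0. Total contributed: 156.
A keeps 52 and receives 5.2 × 156 × 6/36 = 135.20 from the joint research fund, for a payoff of 187.20.

187.20 million dollars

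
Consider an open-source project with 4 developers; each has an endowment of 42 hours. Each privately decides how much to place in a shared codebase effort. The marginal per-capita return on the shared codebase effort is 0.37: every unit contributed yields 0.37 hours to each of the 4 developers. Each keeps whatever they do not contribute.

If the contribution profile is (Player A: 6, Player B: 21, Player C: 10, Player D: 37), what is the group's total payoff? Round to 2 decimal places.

Total contributed: 6 + 21 + 10 + 37 = 74; total kept: 4 × 42 − 74 = 94.
The shared codebase effort pays out 0.37 × 4 × 74 = 109.52 in aggregate.
Group total = 94 + 109.52 = 203.52.

203.52 hours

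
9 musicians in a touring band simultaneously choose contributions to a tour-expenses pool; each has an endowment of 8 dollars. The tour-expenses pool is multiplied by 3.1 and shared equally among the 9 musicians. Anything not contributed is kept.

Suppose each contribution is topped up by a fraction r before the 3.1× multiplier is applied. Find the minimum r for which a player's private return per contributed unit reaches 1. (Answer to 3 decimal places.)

With matching at rate r, one contributed unit becomes (1 + r) in the tour-expenses pool and returns 3.1 × (1 + r) / 9 to the contributor.
Setting this equal to 1: 1 + r = 9/3.1 = 2.9032.
So the minimum matching rate is r = 2.9032 − 1 = 1.903.

1.903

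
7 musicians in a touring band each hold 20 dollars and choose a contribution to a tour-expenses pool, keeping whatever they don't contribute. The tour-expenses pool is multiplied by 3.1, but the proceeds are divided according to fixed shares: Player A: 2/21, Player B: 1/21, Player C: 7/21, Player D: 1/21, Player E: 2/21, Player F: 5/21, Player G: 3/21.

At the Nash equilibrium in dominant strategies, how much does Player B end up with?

Each unit j contributes comes back to j as 3.1 × (j's share), so j prefers to contribute only if that share exceeds 1/3.1 = 0.3226; otherwise keeping the unit dominates.
Player C alone (share 7/21) is above the threshold, contributing 20; the remaining 6 contribute 0. Total contributed: 20.
Player B keeps 20 and receives 3.1 × 20 × 1/21 = 2.95 from the tour-expenses pool, for a payoff of 22.95.

22.95 dollars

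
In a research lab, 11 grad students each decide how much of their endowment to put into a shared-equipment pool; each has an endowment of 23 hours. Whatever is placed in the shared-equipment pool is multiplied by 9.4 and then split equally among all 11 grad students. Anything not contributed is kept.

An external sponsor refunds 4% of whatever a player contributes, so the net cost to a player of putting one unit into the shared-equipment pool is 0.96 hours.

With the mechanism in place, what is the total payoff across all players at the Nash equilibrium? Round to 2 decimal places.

With the mechanism, a contributed unit returns (9.4/11) / 0.96 = 0.8902 per unit of net cost — still below 1 — so contributing 0 remains dominant for every player.
At the Nash equilibrium no one contributes; group total payoff = 11 × 23 = 253.

253.00 hours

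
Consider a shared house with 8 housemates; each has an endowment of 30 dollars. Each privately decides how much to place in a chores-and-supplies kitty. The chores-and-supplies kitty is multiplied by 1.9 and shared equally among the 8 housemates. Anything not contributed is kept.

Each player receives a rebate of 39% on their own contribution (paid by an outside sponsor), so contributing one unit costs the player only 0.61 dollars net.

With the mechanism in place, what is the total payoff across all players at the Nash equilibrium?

240.00 dollars

The effective private return is (1.9/8) / 0.61 = 0.3893, which is still under 1, so the mechanism doesn't change anyone's dominant strategy: zero contribution.
At the Nash equilibrium no one contributes; group total payoff = 8 × 30 = 240.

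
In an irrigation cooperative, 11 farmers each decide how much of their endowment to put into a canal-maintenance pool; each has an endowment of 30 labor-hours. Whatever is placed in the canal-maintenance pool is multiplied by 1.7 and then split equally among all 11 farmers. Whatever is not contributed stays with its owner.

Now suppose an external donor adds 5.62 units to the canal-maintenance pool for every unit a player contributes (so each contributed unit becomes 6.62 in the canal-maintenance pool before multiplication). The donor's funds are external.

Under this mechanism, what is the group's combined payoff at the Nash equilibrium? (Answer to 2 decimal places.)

The effective private return per unit is now 1.7 × 6.62 / 11 = 1.0231 > 1, so every player's dominant strategy flips to full contribution.
At the Nash equilibrium everyone contributes 30. Group total payoff = 1.7 × 6.62 × 330 = 3713.82.

3713.82 labor-hours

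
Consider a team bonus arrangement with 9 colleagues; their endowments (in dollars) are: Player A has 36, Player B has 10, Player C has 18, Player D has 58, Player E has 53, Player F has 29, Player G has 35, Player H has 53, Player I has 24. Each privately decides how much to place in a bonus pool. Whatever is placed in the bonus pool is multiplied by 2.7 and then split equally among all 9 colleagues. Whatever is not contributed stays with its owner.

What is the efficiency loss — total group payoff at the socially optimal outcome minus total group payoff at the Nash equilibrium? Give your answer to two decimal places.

The private return per contributed unit is 2.7/9 = 0.3000 < 1 for every player regardless of endowment, so the Nash equilibrium is zero contribution and the group total is Σ E_j = 36 + 10 + 18 + 58 + 53 + 29 + 35 + 53 + 24 = 316.
Each contributed unit returns 2.700 to the group, so the social optimum is full contribution by everyone: group total = 2.700 × 316 = 853.20.
Efficiency loss = (2.700 − 1) × 316 = 537.20.

537.20 dollars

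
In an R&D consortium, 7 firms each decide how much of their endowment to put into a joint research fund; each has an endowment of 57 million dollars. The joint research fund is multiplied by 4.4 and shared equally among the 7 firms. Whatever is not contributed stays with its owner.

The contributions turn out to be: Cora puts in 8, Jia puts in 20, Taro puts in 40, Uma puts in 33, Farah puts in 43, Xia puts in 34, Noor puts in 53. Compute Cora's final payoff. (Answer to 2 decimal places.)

Total contributed: 8 + 20 + 40 + 33 + 43 + 34 + 53 = 231.
Each receives 4.4 × 231 / 7 = 145.20 from the joint research fund.
Cora keeps 57 − 8 = 49, so Cora's payoff is 49 + 145.20 = 194.20.

194.20 million dollars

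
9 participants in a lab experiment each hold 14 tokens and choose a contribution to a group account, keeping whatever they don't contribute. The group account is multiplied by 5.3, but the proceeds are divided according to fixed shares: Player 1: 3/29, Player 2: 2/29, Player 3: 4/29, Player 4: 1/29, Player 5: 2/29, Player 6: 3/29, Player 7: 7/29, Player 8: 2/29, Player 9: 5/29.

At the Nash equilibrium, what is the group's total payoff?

186.20 tokens

Each unit j contributes comes back to j as 5.3 × (j's share), so j prefers to contribute only if that share exceeds 1/5.3 = 0.1887; otherwise keeping the unit dominates.
The only share above 0.1887 is Player 7's 7/29, contributing 14; the remaining 8 contribute 0. Total contributed: 14.
The group account pays out 5.3 × 14 = 74.20 in total (split across the unequal shares, but the aggregate is all that matters for the group sum).
The 8 free-riders keep 14 each, adding 112. Group total = 112 + 74.20 = 186.20.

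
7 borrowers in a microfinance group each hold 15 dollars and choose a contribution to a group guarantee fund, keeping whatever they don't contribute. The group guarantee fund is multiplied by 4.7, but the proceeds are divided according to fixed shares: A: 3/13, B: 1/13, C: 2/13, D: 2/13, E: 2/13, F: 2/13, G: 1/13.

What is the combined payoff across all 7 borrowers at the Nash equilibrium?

Player j's private return per contributed unit is 4.7 × (j's share). Contributing is weakly dominant for j when that share is at least 1/4.7 = 0.2128, and contributing 0 is dominant otherwise.
A alone (share 3/13) is above the threshold, contributing 15; the remaining 6 contribute 0. Total contributed: 15.
The group guarantee fund pays out 4.7 × 15 = 70.50 in total (split across the unequal shares, but the aggregate is all that matters for the group sum).
The 6 free-riders keep 15 each, adding 90. Group total = 90 + 70.50 = 160.50.

160.50 dollars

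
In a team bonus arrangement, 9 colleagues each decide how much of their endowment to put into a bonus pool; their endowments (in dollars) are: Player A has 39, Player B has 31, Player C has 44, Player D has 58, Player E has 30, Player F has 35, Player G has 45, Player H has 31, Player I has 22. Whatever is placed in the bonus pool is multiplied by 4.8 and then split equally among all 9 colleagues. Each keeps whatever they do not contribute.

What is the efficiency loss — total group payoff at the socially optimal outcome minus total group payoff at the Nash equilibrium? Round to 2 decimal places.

1273.00 dollars

The private return per contributed unit is 4.8/9 = 0.5333 < 1 for every player regardless of endowment, so the Nash equilibrium is zero contribution and the group total is Σ E_j = 39 + 31 + 44 + 58 + 30 + 35 + 45 + 31 + 22 = 335.
Each contributed unit returns 4.800 to the group, so the social optimum is full contribution by everyone: group total = 4.800 × 335 = 1608.00.
Efficiency loss = (4.800 − 1) × 335 = 1273.00.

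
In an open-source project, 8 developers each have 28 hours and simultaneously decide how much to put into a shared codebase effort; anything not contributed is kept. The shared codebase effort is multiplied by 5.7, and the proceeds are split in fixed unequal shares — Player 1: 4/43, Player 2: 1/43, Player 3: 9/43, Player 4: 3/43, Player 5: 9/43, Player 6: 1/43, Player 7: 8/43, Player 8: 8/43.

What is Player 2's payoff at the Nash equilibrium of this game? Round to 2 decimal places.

42.85 hours

Player j's private return per contributed unit is 5.7 × (j's share). Contributing is weakly dominant for j when that share is at least 1/5.7 = 0.1754, and contributing 0 is dominant otherwise.
Player 3, Player 5, Player 7 and Player 8 are above the threshold, contributing 28 each; the remaining 4 contribute 0. Total contributed: 112.
Player 2 keeps 28 and receives 5.7 × 112 × 1/43 = 14.85 from the shared codebase effort, for a payoff of 42.85.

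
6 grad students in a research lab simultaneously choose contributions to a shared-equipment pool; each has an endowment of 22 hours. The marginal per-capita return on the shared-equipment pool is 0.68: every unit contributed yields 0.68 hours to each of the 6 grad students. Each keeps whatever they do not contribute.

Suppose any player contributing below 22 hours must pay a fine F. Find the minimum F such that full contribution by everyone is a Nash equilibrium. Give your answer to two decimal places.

7.04 hours

Given the others contribute fully, the best deviation is to contribute 0 (any partial contribution still incurs the fine and gives up units whose private return 0.68 is below 1).
Deviating from 22 to 0 saves 22 hours but forfeits the deviator's share of the drop in the shared-equipment pool: 0.68 × 22 = 14.96.
So the deviation gain is 22 − 14.96 = 7.04, and the fine must be at least 7.04 hours to wipe it out.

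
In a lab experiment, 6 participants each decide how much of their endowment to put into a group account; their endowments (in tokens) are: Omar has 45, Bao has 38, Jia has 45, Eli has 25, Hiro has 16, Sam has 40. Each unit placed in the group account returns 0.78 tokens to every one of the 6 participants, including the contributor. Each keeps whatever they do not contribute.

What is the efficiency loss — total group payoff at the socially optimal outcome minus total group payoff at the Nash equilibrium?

The private return per contributed unit is 0.78 < 1 for everyone, so the Nash equilibrium is zero contribution and the group total is Σ E_j = 45 + 38 + 45 + 25 + 16 + 40 = 209.
Each contributed unit returns 4.680 to the group, so the social optimum is full contribution by everyone: group total = 4.680 × 209 = 978.12.
Efficiency loss = (4.680 − 1) × 209 = 769.12.

769.12 tokens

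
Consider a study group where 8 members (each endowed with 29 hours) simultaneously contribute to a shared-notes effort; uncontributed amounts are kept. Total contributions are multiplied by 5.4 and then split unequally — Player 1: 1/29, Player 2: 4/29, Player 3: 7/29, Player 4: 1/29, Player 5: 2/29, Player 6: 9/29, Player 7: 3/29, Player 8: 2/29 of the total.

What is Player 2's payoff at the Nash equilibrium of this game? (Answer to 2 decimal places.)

Each unit j contributes comes back to j as 5.4 × (j's share), so j prefers to contribute only if that share exceeds 1/5.4 = 0.1852; otherwise keeping the unit dominates.
The shares above 0.1852 belong to Player 3 and Player 6, contributing 29 each; the remaining 6 contribute 0. Total contributed: 58.
Player 2 keeps 29 and receives 5.4 × 58 × 4/29 = 43.20 from the shared-notes effort, for a payoff of 72.20.

72.20 hours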